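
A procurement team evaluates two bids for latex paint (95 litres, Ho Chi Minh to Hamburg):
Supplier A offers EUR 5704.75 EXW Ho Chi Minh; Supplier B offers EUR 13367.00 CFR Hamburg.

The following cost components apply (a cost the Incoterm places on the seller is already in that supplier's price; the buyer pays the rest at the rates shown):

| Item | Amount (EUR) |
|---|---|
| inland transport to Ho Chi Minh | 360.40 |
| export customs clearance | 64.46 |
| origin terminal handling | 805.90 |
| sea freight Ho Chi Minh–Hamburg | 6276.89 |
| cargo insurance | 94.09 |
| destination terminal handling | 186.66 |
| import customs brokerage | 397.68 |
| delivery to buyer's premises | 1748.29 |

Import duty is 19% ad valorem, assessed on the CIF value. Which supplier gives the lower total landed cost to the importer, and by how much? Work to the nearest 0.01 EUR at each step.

Supplier A is cheaper by EUR 183.98

Supplier A (EXW):
CIF value = EXW price + inland to port + export clearance + origin terminal + freight + insurance = 5704.75 + 360.40 + 64.46 + 805.90 + 6276.89 + 94.09 = 13306.49
Import duty = 13306.49 × 19% = 2528.23
Buyer bears (A): 360.40 + 64.46 + 805.90 + 6276.89 + 94.09 + 186.66 + 397.68 + 1748.29 = 9934.37
Landed cost (A) = invoice 5704.75 + 9934.37 + duty 2528.23 = 18167.35
Supplier B (CFR):
CIF value = CFR price + insurance = 13367.00 + 94.09 = 13461.09
Import duty = 13461.09 × 19% = 2557.61
Buyer bears (B): 94.09 + 186.66 + 397.68 + 1748.29 = 2426.72
Landed cost (B) = invoice 13367.00 + 2426.72 + duty 2557.61 = 18351.33
Difference = |18167.35 − 18351.33| = 183.98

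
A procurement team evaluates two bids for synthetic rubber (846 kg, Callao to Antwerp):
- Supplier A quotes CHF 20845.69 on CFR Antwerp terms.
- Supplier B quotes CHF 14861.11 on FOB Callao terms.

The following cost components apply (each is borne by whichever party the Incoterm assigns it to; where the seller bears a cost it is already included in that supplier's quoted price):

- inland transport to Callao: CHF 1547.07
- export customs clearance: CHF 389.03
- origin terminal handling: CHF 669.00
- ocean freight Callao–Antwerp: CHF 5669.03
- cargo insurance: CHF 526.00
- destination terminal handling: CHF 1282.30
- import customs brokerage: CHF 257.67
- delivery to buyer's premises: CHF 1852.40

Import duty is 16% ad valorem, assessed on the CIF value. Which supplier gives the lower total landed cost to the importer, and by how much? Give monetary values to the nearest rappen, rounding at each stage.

Supplier A (CFR):
CIF value = CFR price + insurance = 20845.69 + 526.00 = 21371.69
Import duty = 21371.69 × 16% = 3419.47
Buyer bears (A): 526.00 + 1282.30 + 257.67 + 1852.40 = 3918.37
Landed cost (A) = invoice 20845.69 + 3918.37 + duty 3419.47 = 28183.53
Supplier B (FOB):
CIF value = FOB price + freight + insurance = 14861.11 + 5669.03 + 526.00 = 21056.14
Import duty = 21056.14 × 16% = 3368.98
Buyer bears (B): 5669.03 + 526.00 + 1282.30 + 257.67 + 1852.40 = 9587.40
Landed cost (B) = invoice 14861.11 + 9587.40 + duty 3368.98 = 27817.49
Difference = |28183.53 − 27817.49| = 366.04

Supplier B is cheaper by CHF 366.04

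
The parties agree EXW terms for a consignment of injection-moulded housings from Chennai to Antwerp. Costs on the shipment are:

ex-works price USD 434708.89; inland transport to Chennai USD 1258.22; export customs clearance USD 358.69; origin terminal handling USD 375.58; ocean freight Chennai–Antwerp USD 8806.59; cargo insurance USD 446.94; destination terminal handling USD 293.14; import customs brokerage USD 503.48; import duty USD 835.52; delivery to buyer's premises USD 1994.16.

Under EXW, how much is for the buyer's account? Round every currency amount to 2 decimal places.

EXW: the seller makes goods available at their premises; the buyer bears all onward costs.
Seller's account: goods 434708.89 = 434708.89
Buyer's account: inland to port 1258.22 + export clearance 358.69 + origin terminal 375.58 + freight 8806.59 + insurance 446.94 + destination terminal 293.14 + brokerage 503.48 + duty 835.52 + delivery 1994.16 = 14872.32

Buyer's account: USD 14872.32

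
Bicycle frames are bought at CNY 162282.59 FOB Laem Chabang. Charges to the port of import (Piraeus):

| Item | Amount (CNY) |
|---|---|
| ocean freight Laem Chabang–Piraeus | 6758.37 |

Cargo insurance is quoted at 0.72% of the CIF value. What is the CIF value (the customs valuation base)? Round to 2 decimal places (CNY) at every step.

CIF value: CNY 170266.88

Let C be the CIF value. C = FOB price + freight + 0.72% × C
C − 0.72% × C = 162282.59 + 6758.37
0.9928 × C = 169040.96
C = 169040.96 / 0.9928 = 170266.88
Insurance premium = 0.72% × 170266.88 = 1225.92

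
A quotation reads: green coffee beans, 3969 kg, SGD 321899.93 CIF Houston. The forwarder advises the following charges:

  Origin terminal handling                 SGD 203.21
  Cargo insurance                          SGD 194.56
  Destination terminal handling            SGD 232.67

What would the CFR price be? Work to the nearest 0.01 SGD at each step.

Not relevant to the conversion: origin terminal — on the seller under both CIF and CFR; already in the CIF price and stays in the CFR price. destination terminal — on the buyer under both terms; not part of either seller's price.
From CIF to CFR, the seller no longer bears: insurance.
CFR price = 321899.93 − 194.56 = 321705.37

CFR price: SGD 321705.37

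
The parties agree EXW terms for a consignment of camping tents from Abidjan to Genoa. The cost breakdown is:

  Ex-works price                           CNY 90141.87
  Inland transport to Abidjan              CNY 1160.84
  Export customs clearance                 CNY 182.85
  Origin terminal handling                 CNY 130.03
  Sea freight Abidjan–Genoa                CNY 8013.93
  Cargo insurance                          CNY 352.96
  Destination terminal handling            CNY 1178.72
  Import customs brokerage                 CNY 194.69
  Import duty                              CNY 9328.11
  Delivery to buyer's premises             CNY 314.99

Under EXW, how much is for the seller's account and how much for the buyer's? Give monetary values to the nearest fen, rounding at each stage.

EXW: the seller makes goods available at their premises; the buyer bears all onward costs.
Seller's account: goods 90141.87 = 90141.87
Buyer's account: inland to port 1160.84 + export clearance 182.85 + origin terminal 130.03 + freight 8013.93 + insurance 352.96 + destination terminal 1178.72 + brokerage 194.69 + duty 9328.11 + delivery 314.99 = 20857.12

Seller: CNY 90141.87; buyer: CNY 20857.12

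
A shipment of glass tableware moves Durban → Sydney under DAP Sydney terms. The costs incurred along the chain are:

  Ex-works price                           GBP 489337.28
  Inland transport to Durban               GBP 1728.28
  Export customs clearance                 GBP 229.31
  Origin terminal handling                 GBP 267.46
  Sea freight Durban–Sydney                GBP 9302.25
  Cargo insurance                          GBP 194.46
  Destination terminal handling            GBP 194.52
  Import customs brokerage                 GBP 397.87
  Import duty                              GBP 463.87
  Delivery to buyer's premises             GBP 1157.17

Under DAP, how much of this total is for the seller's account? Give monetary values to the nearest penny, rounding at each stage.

Seller's account: GBP 502410.73

DAP: the seller bears all costs to the named destination except import duty and clearance.
Seller's account: goods 489337.28 + inland to port 1728.28 + export clearance 229.31 + origin terminal 267.46 + freight 9302.25 + insurance 194.46 + destination terminal 194.52 + delivery 1157.17 = 502410.73
Buyer's account: brokerage 397.87 + duty 463.87 = 861.74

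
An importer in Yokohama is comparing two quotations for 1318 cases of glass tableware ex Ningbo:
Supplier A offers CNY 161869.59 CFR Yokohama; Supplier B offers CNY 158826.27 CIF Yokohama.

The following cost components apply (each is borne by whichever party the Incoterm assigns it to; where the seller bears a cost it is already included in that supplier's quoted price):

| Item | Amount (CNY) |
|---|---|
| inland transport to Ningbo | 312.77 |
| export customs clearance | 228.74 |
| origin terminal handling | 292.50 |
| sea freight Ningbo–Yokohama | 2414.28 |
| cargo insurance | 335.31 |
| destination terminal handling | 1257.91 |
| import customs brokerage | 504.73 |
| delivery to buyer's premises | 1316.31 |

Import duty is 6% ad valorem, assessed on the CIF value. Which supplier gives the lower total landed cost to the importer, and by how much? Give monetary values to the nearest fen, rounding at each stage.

Supplier B is cheaper by CNY 3581.34

Supplier A (CFR):
CIF value = CFR price + insurance = 161869.59 + 335.31 = 162204.90
Import duty = 162204.90 × 6% = 9732.29
Buyer bears (A): 335.31 + 1257.91 + 504.73 + 1316.31 = 3414.26
Landed cost (A) = invoice 161869.59 + 3414.26 + duty 9732.29 = 175016.14
Supplier B (CIF):
The CIF price already equals the CIF value: 158826.27
Import duty = 158826.27 × 6% = 9529.58
Buyer bears (B): 1257.91 + 504.73 + 1316.31 = 3078.95
Landed cost (B) = invoice 158826.27 + 3078.95 + duty 9529.58 = 171434.80
Difference = |175016.14 − 171434.80| = 3581.34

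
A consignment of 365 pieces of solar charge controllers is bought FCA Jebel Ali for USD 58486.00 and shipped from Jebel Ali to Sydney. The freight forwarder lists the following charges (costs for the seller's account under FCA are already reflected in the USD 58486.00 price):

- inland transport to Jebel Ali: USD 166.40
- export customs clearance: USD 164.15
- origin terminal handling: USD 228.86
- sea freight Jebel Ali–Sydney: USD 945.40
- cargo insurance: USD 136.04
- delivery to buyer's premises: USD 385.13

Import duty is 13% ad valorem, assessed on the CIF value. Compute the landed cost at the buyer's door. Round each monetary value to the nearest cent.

Total landed cost: USD 67954.95

FCA: the seller delivers export-cleared goods to the carrier; the buyer bears costs from that point.
Already in the invoice (seller's account under FCA): inland to port, export clearance — exclude.
CIF value = FCA price + origin terminal + freight + insurance = 58486.00 + 228.86 + 945.40 + 136.04 = 59796.30
Import duty = 59796.30 × 13% = 7773.52
Buyer bears: origin terminal 228.86 + freight 945.40 + insurance 136.04 + delivery 385.13 + duty 7773.52 = 9468.95
Landed cost = invoice 58486.00 + 9468.95 = 67954.95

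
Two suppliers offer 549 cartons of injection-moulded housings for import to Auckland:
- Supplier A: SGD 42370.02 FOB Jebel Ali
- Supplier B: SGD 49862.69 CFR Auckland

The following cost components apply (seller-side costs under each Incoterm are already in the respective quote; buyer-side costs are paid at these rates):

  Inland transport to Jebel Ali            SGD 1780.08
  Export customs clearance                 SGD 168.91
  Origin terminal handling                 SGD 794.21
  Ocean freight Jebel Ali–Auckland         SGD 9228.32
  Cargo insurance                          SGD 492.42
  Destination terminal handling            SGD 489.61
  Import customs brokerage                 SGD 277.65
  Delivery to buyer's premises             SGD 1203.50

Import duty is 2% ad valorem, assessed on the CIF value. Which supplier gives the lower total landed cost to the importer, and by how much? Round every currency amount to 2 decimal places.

Supplier A (FOB):
CIF value = FOB price + freight + insurance = 42370.02 + 9228.32 + 492.42 = 52090.76
Import duty = 52090.76 × 2% = 1041.82
Buyer bears (A): 9228.32 + 492.42 + 489.61 + 277.65 + 1203.50 = 11691.50
Landed cost (A) = invoice 42370.02 + 11691.50 + duty 1041.82 = 55103.34
Supplier B (CFR):
CIF value = CFR price + insurance = 49862.69 + 492.42 = 50355.11
Import duty = 50355.11 × 2% = 1007.10
Buyer bears (B): 492.42 + 489.61 + 277.65 + 1203.50 = 2463.18
Landed cost (B) = invoice 49862.69 + 2463.18 + duty 1007.10 = 53332.97
Difference = |55103.34 − 53332.97| = 1770.37

Supplier B is cheaper by SGD 1770.37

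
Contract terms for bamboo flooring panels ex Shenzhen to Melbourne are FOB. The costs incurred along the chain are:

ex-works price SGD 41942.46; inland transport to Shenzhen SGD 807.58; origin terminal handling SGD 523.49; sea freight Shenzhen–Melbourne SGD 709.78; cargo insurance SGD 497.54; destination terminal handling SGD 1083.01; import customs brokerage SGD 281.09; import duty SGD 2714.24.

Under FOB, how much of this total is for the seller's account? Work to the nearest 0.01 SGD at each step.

FOB: the seller bears costs until goods are on board at the origin port; the buyer bears freight, insurance and all costs thereafter.
Seller's account: goods 41942.46 + inland to port 807.58 + origin terminal 523.49 = 43273.53
Buyer's account: freight 709.78 + insurance 497.54 + destination terminal 1083.01 + brokerage 281.09 + duty 2714.24 = 5285.66

Seller's account: SGD 43273.53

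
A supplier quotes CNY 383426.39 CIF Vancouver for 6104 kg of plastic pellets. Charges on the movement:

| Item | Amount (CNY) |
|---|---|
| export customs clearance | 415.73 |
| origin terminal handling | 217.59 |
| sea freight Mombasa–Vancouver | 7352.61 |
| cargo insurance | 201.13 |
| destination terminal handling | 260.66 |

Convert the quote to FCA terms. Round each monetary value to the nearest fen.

Not relevant to the conversion: export clearance — on the seller under both CIF and FCA; already in the CIF price and stays in the FCA price. destination terminal — on the buyer under both terms; not part of either seller's price.
From CIF to FCA, the seller no longer bears: origin terminal, freight, insurance.
FCA price = 383426.39 − 217.59 − 7352.61 − 201.13 = 375655.06

FCA price: CNY 375655.06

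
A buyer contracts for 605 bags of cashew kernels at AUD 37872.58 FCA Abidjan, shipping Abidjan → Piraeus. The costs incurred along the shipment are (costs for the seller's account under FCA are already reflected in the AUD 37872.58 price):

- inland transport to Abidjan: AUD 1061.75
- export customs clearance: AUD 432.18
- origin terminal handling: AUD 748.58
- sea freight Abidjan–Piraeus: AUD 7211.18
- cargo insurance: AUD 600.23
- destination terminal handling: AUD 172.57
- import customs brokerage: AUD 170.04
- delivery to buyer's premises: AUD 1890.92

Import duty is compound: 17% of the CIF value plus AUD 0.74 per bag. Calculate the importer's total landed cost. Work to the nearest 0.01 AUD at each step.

FCA: the seller delivers export-cleared goods to the carrier; the buyer bears costs from that point.
Already in the invoice (seller's account under FCA): inland to port, export clearance — exclude.
CIF value = FCA price + origin terminal + freight + insurance = 37872.58 + 748.58 + 7211.18 + 600.23 = 46432.57
Ad valorem component: 46432.57 × 17% = 7893.54
Specific component: 605 × 0.74 = 447.70
Import duty = 7893.54 + 447.70 = 8341.24
Buyer bears: origin terminal 748.58 + freight 7211.18 + insurance 600.23 + destination terminal 172.57 + brokerage 170.04 + delivery 1890.92 + duty 8341.24 = 19134.76
Landed cost = invoice 37872.58 + 19134.76 = 57007.34

Total landed cost: AUD 57007.34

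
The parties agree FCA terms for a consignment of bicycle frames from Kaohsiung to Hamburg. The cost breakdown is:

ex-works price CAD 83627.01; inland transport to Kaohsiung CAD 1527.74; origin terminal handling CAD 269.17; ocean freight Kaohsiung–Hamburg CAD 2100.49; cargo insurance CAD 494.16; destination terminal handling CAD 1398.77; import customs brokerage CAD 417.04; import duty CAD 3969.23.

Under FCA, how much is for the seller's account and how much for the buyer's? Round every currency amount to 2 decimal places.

FCA: the seller delivers export-cleared goods to the carrier; the buyer bears costs from that point.
Seller's account: goods 83627.01 + inland to port 1527.74 = 85154.75
Buyer's account: origin terminal 269.17 + freight 2100.49 + insurance 494.16 + destination terminal 1398.77 + brokerage 417.04 + duty 3969.23 = 8648.86

Seller: CAD 85154.75; buyer: CAD 8648.86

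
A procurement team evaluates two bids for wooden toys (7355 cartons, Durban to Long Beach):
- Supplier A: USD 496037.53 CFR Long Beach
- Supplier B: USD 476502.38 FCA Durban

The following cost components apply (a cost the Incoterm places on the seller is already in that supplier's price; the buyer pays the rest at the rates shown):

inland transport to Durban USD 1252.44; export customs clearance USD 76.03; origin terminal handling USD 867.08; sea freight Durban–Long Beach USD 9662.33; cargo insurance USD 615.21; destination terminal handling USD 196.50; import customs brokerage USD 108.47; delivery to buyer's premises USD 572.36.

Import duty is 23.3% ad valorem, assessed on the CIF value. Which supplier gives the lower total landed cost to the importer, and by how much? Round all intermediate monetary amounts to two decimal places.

Supplier B is cheaper by USD 11104.08

Supplier A (CFR):
CIF value = CFR price + insurance = 496037.53 + 615.21 = 496652.74
Import duty = 496652.74 × 23.3% = 115720.09
Buyer bears (A): 615.21 + 196.50 + 108.47 + 572.36 = 1492.54
Landed cost (A) = invoice 496037.53 + 1492.54 + duty 115720.09 = 613250.16
Supplier B (FCA):
CIF value = FCA price + origin terminal + freight + insurance = 476502.38 + 867.08 + 9662.33 + 615.21 = 487647.00
Import duty = 487647.00 × 23.3% = 113621.75
Buyer bears (B): 867.08 + 9662.33 + 615.21 + 196.50 + 108.47 + 572.36 = 12021.95
Landed cost (B) = invoice 476502.38 + 12021.95 + duty 113621.75 = 602146.08
Difference = |613250.16 − 602146.08| = 11104.08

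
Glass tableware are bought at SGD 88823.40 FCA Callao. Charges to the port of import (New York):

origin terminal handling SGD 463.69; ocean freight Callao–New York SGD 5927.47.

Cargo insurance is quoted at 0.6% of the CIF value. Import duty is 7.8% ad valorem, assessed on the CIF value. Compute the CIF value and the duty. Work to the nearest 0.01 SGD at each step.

CIF value: SGD 95789.30; import duty: SGD 7471.57

Let C be the CIF value. C = FCA price + pre-shipment costs + freight + 0.6% × C
C − 0.6% × C = 88823.40 + 463.69 + 5927.47
0.994 × C = 95214.56
C = 95214.56 / 0.994 = 95789.30
Insurance premium = 0.6% × 95789.30 = 574.74
Import duty = 95789.30 × 7.8% = 7471.57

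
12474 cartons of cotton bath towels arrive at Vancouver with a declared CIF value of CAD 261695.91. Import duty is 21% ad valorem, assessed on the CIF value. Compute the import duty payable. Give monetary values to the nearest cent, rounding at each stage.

Import duty: CAD 54956.14

Import duty = 261695.91 × 21% = 54956.14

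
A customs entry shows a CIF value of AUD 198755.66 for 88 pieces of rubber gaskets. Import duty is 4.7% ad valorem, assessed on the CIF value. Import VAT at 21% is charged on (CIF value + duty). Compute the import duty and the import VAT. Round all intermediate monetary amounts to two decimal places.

Import duty = 198755.66 × 4.7% = 9341.52
VAT base = CIF + duty = 198755.66 + 9341.52 = 208097.18
Import VAT = 208097.18 × 21% = 43700.41

Import duty: AUD 9341.52; import VAT: AUD 43700.41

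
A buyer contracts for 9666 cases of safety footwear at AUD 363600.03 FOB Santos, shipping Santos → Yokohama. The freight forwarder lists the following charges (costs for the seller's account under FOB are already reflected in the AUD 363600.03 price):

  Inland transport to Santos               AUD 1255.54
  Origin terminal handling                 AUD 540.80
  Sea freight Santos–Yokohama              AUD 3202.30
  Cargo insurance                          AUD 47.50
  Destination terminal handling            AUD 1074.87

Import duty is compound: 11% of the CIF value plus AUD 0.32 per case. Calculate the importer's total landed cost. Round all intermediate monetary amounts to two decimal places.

Total landed cost: AUD 411371.30

FOB: the seller bears costs until goods are on board at the origin port; the buyer bears freight, insurance and all costs thereafter.
Already in the invoice (seller's account under FOB): inland to port, origin terminal — exclude.
CIF value = FOB price + freight + insurance = 363600.03 + 3202.30 + 47.50 = 366849.83
Ad valorem component: 366849.83 × 11% = 40353.48
Specific component: 9666 × 0.32 = 3093.12
Import duty = 40353.48 + 3093.12 = 43446.60
Buyer bears: freight 3202.30 + insurance 47.50 + destination terminal 1074.87 + duty 43446.60 = 47771.27
Landed cost = invoice 363600.03 + 47771.27 = 411371.30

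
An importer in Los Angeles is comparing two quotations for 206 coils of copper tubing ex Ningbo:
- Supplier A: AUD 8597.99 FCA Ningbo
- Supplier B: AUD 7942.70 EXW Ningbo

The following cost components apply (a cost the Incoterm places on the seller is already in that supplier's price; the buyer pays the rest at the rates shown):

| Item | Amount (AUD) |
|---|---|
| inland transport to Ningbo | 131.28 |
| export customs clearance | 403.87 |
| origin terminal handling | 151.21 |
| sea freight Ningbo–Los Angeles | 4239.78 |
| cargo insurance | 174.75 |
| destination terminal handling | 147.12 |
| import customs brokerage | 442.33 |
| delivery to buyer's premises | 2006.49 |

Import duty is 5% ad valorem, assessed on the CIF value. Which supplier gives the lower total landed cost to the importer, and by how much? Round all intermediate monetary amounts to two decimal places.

Supplier A (FCA):
CIF value = FCA price + origin terminal + freight + insurance = 8597.99 + 151.21 + 4239.78 + 174.75 = 13163.73
Import duty = 13163.73 × 5% = 658.19
Buyer bears (A): 151.21 + 4239.78 + 174.75 + 147.12 + 442.33 + 2006.49 = 7161.68
Landed cost (A) = invoice 8597.99 + 7161.68 + duty 658.19 = 16417.86
Supplier B (EXW):
CIF value = EXW price + inland to port + export clearance + origin terminal + freight + insurance = 7942.70 + 131.28 + 403.87 + 151.21 + 4239.78 + 174.75 = 13043.59
Import duty = 13043.59 × 5% = 652.18
Buyer bears (B): 131.28 + 403.87 + 151.21 + 4239.78 + 174.75 + 147.12 + 442.33 + 2006.49 = 7696.83
Landed cost (B) = invoice 7942.70 + 7696.83 + duty 652.18 = 16291.71
Difference = |16417.86 − 16291.71| = 126.15

Supplier B is cheaper by AUD 126.15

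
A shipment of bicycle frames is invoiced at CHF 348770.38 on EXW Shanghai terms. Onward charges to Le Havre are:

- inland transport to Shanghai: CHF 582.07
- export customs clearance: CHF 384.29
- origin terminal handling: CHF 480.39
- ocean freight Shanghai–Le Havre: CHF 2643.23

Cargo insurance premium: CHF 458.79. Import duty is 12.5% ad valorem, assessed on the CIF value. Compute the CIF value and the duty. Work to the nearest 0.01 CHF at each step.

CIF = EXW price + pre-shipment costs + freight + insurance
CIF = 348770.38 + 582.07 + 384.29 + 480.39 + 2643.23 + 458.79 = 353319.15
Import duty = 353319.15 × 12.5% = 44164.89

CIF value: CHF 353319.15; import duty: CHF 44164.89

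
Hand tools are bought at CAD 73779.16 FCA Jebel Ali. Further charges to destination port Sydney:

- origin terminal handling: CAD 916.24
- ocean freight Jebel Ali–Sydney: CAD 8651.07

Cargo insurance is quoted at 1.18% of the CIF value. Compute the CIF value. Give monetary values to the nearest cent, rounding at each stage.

Let C be the CIF value. C = FCA price + pre-shipment costs + freight + 1.18% × C
C − 1.18% × C = 73779.16 + 916.24 + 8651.07
0.9882 × C = 83346.47
C = 83346.47 / 0.9882 = 84341.70
Insurance premium = 1.18% × 84341.70 = 995.23

CIF value: CAD 84341.70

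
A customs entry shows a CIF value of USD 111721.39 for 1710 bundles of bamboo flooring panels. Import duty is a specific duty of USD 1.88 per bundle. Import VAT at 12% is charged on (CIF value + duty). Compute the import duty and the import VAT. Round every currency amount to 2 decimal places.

Import duty: USD 3214.80; import VAT: USD 13792.34

Import duty = 1710 × 1.88 = 3214.80
VAT base = CIF + duty = 111721.39 + 3214.80 = 114936.19
Import VAT = 114936.19 × 12% = 13792.34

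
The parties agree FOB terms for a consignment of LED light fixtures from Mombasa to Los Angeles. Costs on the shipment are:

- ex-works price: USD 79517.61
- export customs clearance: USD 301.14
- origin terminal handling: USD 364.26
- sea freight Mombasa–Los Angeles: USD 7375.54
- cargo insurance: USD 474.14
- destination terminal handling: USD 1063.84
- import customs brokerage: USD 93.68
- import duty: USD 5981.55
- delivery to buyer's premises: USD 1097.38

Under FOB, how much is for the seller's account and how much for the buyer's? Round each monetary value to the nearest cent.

FOB: the seller bears costs until goods are on board at the origin port; the buyer bears freight, insurance and all costs thereafter.
Seller's account: goods 79517.61 + export clearance 301.14 + origin terminal 364.26 = 80183.01
Buyer's account: freight 7375.54 + insurance 474.14 + destination terminal 1063.84 + brokerage 93.68 + duty 5981.55 + delivery 1097.38 = 16086.13

Seller: USD 80183.01; buyer: USD 16086.13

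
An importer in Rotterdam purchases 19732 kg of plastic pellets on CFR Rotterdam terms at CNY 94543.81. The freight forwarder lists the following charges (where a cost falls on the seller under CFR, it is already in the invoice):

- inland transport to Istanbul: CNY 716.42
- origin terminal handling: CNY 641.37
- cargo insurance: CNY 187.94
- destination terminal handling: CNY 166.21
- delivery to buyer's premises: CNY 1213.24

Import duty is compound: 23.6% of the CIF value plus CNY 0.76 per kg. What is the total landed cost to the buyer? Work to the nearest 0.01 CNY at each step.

CFR: the seller pays costs through ocean freight to the destination port, but not insurance.
Already in the invoice (seller's account under CFR): inland to port, origin terminal — exclude.
CIF value = CFR price + insurance = 94543.81 + 187.94 = 94731.75
Ad valorem component: 94731.75 × 23.6% = 22356.69
Specific component: 19732 × 0.76 = 14996.32
Import duty = 22356.69 + 14996.32 = 37353.01
Buyer bears: insurance 187.94 + destination terminal 166.21 + delivery 1213.24 + duty 37353.01 = 38920.40
Landed cost = invoice 94543.81 + 38920.40 = 133464.21

Total landed cost: CNY 133464.21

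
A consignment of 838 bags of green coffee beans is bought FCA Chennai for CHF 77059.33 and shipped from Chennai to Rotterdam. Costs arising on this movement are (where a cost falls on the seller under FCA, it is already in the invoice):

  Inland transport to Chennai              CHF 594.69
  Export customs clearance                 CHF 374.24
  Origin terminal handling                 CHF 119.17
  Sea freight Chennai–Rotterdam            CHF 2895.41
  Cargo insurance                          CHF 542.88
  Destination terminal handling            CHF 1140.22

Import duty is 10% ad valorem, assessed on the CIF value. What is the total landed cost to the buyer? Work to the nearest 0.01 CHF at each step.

FCA: the seller delivers export-cleared goods to the carrier; the buyer bears costs from that point.
Already in the invoice (seller's account under FCA): inland to port, export clearance — exclude.
CIF value = FCA price + origin terminal + freight + insurance = 77059.33 + 119.17 + 2895.41 + 542.88 = 80616.79
Import duty = 80616.79 × 10% = 8061.68
Buyer bears: origin terminal 119.17 + freight 2895.41 + insurance 542.88 + destination terminal 1140.22 + duty 8061.68 = 12759.36
Landed cost = invoice 77059.33 + 12759.36 = 89818.69

Total landed cost: CHF 89818.69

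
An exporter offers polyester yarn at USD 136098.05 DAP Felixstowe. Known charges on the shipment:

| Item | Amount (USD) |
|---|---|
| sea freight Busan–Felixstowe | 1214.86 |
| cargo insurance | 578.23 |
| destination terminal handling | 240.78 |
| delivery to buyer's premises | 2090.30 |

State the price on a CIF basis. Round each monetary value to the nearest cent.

CIF price: USD 133766.97

Not relevant to the conversion: insurance, freight — on the seller under both DAP and CIF; already in the DAP price and stays in the CIF price.
From DAP to CIF, the seller no longer bears: destination terminal, delivery.
CIF price = 136098.05 − 240.78 − 2090.30 = 133766.97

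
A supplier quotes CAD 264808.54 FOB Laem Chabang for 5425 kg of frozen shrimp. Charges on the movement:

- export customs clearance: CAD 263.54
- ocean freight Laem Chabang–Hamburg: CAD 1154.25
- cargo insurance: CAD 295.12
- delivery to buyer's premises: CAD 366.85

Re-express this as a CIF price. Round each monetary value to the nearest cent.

CIF price: CAD 266257.91

Not relevant to the conversion: export clearance — on the seller under both FOB and CIF; already in the FOB price and stays in the CIF price. delivery — on the buyer under both terms; not part of either seller's price.
From FOB to CIF, the seller additionally bears: freight, insurance.
CIF price = 264808.54 + 1154.25 + 295.12 = 266257.91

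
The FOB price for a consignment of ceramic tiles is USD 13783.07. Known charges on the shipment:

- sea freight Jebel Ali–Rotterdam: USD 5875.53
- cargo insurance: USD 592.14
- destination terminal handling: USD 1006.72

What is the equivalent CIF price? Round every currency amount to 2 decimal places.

CIF price: USD 20250.74

Not relevant to the conversion: destination terminal — on the buyer under both terms; not part of either seller's price.
From FOB to CIF, the seller additionally bears: freight, insurance.
CIF price = 13783.07 + 5875.53 + 592.14 = 20250.74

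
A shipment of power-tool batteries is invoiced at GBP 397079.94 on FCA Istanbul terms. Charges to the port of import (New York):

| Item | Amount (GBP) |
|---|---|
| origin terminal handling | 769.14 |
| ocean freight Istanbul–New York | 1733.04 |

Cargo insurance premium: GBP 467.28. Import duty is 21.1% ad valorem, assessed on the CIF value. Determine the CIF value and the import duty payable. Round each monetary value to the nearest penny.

CIF value: GBP 400049.40; import duty: GBP 84410.42

CIF = FCA price + pre-shipment costs + freight + insurance
CIF = 397079.94 + 769.14 + 1733.04 + 467.28 = 400049.40
Import duty = 400049.40 × 21.1% = 84410.42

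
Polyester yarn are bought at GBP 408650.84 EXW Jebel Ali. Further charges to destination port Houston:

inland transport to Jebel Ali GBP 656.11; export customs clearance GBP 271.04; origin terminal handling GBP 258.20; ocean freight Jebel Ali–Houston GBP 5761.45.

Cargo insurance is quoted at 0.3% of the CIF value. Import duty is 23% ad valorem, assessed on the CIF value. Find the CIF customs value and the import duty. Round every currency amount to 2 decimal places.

CIF value: GBP 416848.18; import duty: GBP 95875.08

Let C be the CIF value. C = EXW price + pre-shipment costs + freight + 0.3% × C
C − 0.3% × C = 408650.84 + 656.11 + 271.04 + 258.20 + 5761.45
0.997 × C = 415597.64
C = 415597.64 / 0.997 = 416848.18
Insurance premium = 0.3% × 416848.18 = 1250.54
Import duty = 416848.18 × 23% = 95875.08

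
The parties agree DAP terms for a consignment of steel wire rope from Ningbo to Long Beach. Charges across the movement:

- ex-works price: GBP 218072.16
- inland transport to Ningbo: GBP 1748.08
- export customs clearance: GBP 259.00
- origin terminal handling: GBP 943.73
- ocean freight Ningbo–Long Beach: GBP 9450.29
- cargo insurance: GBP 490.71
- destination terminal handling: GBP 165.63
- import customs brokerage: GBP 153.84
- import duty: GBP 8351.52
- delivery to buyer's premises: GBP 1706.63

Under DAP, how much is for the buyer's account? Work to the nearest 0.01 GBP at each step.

DAP: the seller bears all costs to the named destination except import duty and clearance.
Seller's account: goods 218072.16 + inland to port 1748.08 + export clearance 259.00 + origin terminal 943.73 + freight 9450.29 + insurance 490.71 + destination terminal 165.63 + delivery 1706.63 = 232836.23
Buyer's account: brokerage 153.84 + duty 8351.52 = 8505.36

Buyer's account: GBP 8505.36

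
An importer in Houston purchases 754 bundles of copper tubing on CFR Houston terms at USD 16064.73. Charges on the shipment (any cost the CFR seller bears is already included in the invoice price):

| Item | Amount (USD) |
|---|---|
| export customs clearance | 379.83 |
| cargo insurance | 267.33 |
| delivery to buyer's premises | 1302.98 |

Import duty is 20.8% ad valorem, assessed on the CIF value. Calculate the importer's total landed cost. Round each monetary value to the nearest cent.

Total landed cost: USD 21032.11

CFR: the seller pays costs through ocean freight to the destination port, but not insurance.
Already in the invoice (seller's account under CFR): export clearance — exclude.
CIF value = CFR price + insurance = 16064.73 + 267.33 = 16332.06
Import duty = 16332.06 × 20.8% = 3397.07
Buyer bears: insurance 267.33 + delivery 1302.98 + duty 3397.07 = 4967.38
Landed cost = invoice 16064.73 + 4967.38 = 21032.11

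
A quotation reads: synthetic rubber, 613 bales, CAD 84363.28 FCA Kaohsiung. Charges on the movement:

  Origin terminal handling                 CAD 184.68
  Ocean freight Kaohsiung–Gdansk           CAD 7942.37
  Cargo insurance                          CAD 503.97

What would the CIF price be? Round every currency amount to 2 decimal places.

From FCA to CIF, the seller additionally bears: origin terminal, freight, insurance.
CIF price = 84363.28 + 184.68 + 7942.37 + 503.97 = 92994.30

CIF price: CAD 92994.30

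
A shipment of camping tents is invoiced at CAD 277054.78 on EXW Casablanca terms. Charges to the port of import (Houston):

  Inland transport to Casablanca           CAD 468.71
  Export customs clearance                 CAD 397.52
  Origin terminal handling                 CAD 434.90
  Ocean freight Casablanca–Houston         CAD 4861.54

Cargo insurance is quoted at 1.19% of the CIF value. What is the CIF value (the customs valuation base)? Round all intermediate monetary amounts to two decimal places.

Let C be the CIF value. C = EXW price + pre-shipment costs + freight + 1.19% × C
C − 1.19% × C = 277054.78 + 468.71 + 397.52 + 434.90 + 4861.54
0.9881 × C = 283217.45
C = 283217.45 / 0.9881 = 286628.33
Insurance premium = 1.19% × 286628.33 = 3410.88

CIF value: CAD 286628.33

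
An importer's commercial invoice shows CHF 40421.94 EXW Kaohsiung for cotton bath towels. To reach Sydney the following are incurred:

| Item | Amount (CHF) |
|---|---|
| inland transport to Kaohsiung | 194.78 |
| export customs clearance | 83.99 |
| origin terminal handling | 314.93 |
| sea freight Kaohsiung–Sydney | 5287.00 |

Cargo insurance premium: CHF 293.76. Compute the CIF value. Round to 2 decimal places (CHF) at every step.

CIF = EXW price + pre-shipment costs + freight + insurance
CIF = 40421.94 + 194.78 + 83.99 + 314.93 + 5287.00 + 293.76 = 46596.40

CIF value: CHF 46596.40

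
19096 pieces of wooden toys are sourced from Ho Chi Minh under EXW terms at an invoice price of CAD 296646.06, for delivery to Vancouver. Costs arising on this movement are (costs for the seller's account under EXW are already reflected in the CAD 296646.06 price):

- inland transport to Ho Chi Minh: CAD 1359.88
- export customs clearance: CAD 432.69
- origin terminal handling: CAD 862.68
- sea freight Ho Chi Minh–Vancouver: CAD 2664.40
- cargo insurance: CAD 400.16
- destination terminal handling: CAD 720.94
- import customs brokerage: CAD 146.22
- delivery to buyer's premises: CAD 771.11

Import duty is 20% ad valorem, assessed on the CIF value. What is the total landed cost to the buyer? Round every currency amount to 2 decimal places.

EXW: the seller makes goods available at their premises; the buyer bears all onward costs.
CIF value = EXW price + inland to port + export clearance + origin terminal + freight + insurance = 296646.06 + 1359.88 + 432.69 + 862.68 + 2664.40 + 400.16 = 302365.87
Import duty = 302365.87 × 20% = 60473.17
Buyer bears: inland to port 1359.88 + export clearance 432.69 + origin terminal 862.68 + freight 2664.40 + insurance 400.16 + destination terminal 720.94 + brokerage 146.22 + delivery 771.11 + duty 60473.17 = 67831.25
Landed cost = invoice 296646.06 + 67831.25 = 364477.31

Total landed cost: CAD 364477.31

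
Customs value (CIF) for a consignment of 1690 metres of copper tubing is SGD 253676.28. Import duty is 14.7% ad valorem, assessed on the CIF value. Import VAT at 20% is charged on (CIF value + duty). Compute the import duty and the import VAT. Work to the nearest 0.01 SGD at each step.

Import duty = 253676.28 × 14.7% = 37290.41
VAT base = CIF + duty = 253676.28 + 37290.41 = 290966.69
Import VAT = 290966.69 × 20% = 58193.34

Import duty: SGD 37290.41; import VAT: SGD 58193.34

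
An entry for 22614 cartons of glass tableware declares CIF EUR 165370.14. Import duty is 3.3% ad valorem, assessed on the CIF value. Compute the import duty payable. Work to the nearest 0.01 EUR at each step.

Import duty: EUR 5457.21

Import duty = 165370.14 × 3.3% = 5457.21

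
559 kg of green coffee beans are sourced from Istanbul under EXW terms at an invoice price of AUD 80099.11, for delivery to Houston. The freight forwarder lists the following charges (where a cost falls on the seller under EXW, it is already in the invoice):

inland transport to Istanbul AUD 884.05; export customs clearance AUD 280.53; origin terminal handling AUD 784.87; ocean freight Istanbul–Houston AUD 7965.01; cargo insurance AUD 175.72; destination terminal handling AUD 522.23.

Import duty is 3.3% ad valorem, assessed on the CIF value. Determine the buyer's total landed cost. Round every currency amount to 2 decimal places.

EXW: the seller makes goods available at their premises; the buyer bears all onward costs.
CIF value = EXW price + inland to port + export clearance + origin terminal + freight + insurance = 80099.11 + 884.05 + 280.53 + 784.87 + 7965.01 + 175.72 = 90189.29
Import duty = 90189.29 × 3.3% = 2976.25
Buyer bears: inland to port 884.05 + export clearance 280.53 + origin terminal 784.87 + freight 7965.01 + insurance 175.72 + destination terminal 522.23 + duty 2976.25 = 13588.66
Landed cost = invoice 80099.11 + 13588.66 = 93687.77

Total landed cost: AUD 93687.77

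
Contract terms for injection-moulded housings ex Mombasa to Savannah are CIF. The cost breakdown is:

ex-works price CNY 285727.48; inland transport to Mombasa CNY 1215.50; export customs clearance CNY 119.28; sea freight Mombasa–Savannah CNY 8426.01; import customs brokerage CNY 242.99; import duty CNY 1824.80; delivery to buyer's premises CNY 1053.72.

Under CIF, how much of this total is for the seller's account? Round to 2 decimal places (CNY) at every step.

Seller's account: CNY 295488.27

CIF: the seller pays costs through ocean freight and marine insurance to the destination port.
Seller's account: goods 285727.48 + inland to port 1215.50 + export clearance 119.28 + freight 8426.01 = 295488.27
Buyer's account: brokerage 242.99 + duty 1824.80 + delivery 1053.72 = 3121.51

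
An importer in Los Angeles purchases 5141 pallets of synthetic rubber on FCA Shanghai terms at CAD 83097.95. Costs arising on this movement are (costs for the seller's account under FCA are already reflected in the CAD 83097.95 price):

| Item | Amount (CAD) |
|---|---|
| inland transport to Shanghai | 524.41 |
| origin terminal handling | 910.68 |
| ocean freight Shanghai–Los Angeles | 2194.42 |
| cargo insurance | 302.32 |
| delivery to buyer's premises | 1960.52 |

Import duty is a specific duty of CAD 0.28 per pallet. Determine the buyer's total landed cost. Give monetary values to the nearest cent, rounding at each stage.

FCA: the seller delivers export-cleared goods to the carrier; the buyer bears costs from that point.
Already in the invoice (seller's account under FCA): inland to port — exclude.
CIF value = FCA price + origin terminal + freight + insurance = 83097.95 + 910.68 + 2194.42 + 302.32 = 86505.37
Import duty = 5141 × 0.28 = 1439.48
Buyer bears: origin terminal 910.68 + freight 2194.42 + insurance 302.32 + delivery 1960.52 + duty 1439.48 = 6807.42
Landed cost = invoice 83097.95 + 6807.42 = 89905.37

Total landed cost: CAD 89905.37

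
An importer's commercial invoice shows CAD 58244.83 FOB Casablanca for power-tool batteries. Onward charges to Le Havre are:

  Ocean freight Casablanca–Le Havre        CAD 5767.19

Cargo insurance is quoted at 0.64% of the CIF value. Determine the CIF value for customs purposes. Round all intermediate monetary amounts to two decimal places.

CIF value: CAD 64424.34

Let C be the CIF value. C = FOB price + freight + 0.64% × C
C − 0.64% × C = 58244.83 + 5767.19
0.9936 × C = 64012.02
C = 64012.02 / 0.9936 = 64424.34
Insurance premium = 0.64% × 64424.34 = 412.32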